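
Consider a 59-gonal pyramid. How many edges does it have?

118

A pyramid on an n-gon base has one n-gon and n triangles: V = 59 + 1 = 60, E = 2·59 = 118, F = 59 + 1 = 60.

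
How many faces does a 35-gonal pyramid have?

36

A pyramid on an n-gon base has one n-gon and n triangles: V = 35 + 1 = 36, E = 2·35 = 70, F = 35 + 1 = 36.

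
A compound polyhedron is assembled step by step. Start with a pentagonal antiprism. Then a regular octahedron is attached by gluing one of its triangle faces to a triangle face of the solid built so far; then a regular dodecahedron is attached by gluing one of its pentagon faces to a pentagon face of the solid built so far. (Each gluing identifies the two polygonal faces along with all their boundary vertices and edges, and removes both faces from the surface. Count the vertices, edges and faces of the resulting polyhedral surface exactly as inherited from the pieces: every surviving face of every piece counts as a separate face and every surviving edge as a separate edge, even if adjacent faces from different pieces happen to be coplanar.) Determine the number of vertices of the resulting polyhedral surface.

28

A pentagonal antiprism: V=10, E=20, F=12.
Attach a regular octahedron (V=6, E=12, F=8) along a 3-gon: merge 3 vertices and 3 edges, delete both glued faces → V=13, E=29, F=18.
Attach a regular dodecahedron (V=20, E=30, F=12) along a 5-gon: merge 5 vertices and 5 edges, delete both glued faces → V=28, E=54, F=28.
Check: V − E + F = 28 − 54 + 28 = 2.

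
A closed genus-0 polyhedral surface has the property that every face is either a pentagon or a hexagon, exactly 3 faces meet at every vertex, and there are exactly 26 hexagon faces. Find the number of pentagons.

12

Let x be the number of pentagons; then F = 26 + x.
Edge–face incidences: 2E = 6·26 + 5·x = 156 + 5x.
Every vertex has degree 3, so 3V = 2E.
Euler: V − E + F = 2 ⇒ (2E)/3 − E + (26 + x) = 2.
Multiply by 6: 2·(2E) − 3·(2E) + 6·(26 + x) = 12, i.e. 156 + 6x − (156 + 5x) = 12.
Collecting terms: x = 12.
Then 2E = 156 + 5·12 = 216, so E = 108, V = 2E/3 = 72, F = 26 + 12 = 38.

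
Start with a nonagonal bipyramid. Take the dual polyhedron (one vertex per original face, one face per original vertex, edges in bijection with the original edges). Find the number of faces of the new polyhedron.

The base solid has V = 11, E = 27, F = 18.
The dual swaps V and F and preserves E: V′ = F = 18, E′ = E = 27, F′ = V = 11.

11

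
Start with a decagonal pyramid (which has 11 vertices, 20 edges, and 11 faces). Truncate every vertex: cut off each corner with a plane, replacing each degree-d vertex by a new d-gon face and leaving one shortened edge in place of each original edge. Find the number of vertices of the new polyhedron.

Truncation replaces each original edge-end by a new vertex, so V′ = 2E = 40.
Each original edge survives, and each old vertex of degree d contributes d new edges; summing degrees gives Σd = 2E, so E′ = E + 2E = 3E = 60.
Each original face survives and each original vertex becomes one new face: F′ = F + V = 22.

40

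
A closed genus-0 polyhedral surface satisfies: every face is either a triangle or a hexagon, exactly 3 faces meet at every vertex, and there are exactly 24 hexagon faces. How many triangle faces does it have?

Let x be the number of triangles; then F = 24 + x.
Edge–face incidences: 2E = 6·24 + 3·x = 144 + 3x.
Every vertex has degree 3, so 3V = 2E.
Euler: V − E + F = 2 ⇒ (2E)/3 − E + (24 + x) = 2.
Multiply by 6: 2·(2E) − 3·(2E) + 6·(24 + x) = 12, i.e. 144 + 6x − (144 + 3x) = 12.
Collecting terms: 3x = 12, so x = 4.
Then 2E = 144 + 3·4 = 156, so E = 78, V = 2E/3 = 52, F = 24 + 4 = 28.

4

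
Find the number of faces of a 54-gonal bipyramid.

108

A bipyramid over an n-gon has 2n triangular faces and n + 2 vertices: V = 54 + 2 = 56, E = 3·54 = 162, F = 2·54 = 108.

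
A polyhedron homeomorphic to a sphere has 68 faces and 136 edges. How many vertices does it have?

70

Here V − E + F = 2.
V = 2 + E − F = 2 + 136 − 68 = 70.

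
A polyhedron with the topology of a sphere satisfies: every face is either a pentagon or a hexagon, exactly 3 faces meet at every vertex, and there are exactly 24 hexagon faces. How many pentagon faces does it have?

Let x be the number of pentagons; then F = 24 + x.
Edge–face incidences: 2E = 6·24 + 5·x = 144 + 5x.
Every vertex has degree 3, so 3V = 2E.
Euler: V − E + F = 2 ⇒ (2E)/3 − E + (24 + x) = 2.
Multiply by 6: 2·(2E) − 3·(2E) + 6·(24 + x) = 12, i.e. 144 + 6x − (144 + 5x) = 12.
Collecting terms: x = 12.
Then 2E = 144 + 5·12 = 204, so E = 102, V = 2E/3 = 68, F = 24 + 12 = 36.

12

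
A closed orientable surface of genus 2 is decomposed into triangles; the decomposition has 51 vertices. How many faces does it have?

106

χ = 2 − 2·2 = -2, and every face is a triangle so 3F = 2E.
V − E + F = -2 with E = 3F/2 gives 51 − (3/2 − 1)·F = -2, so F = 106 and E = 159.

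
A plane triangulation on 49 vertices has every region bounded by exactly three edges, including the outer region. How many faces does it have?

94

In a plane triangulation 3F = 2E and V − E + F = 2, so F = 2V − 4 = 2·49 − 4 = 94.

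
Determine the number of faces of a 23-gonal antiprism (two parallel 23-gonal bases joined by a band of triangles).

An antiprism on an n-gon has two n-gon caps and 2n triangles: V = 2·23 = 46, E = 4·23 = 92, F = 2·23 + 2 = 48.

48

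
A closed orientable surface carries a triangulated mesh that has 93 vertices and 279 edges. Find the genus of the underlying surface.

Every face is a triangle and each edge borders two faces, so 3F = 2·279, giving F = 186.
χ = V − E + F = 93 − 279 + 186 = 0.
For a closed orientable surface χ = 2 − 2g, so g = (2 − (0))/2 = 1.

1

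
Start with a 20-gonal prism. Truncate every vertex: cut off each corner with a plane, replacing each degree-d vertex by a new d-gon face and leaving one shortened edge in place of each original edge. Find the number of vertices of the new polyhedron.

The base solid has V = 40, E = 60, F = 22.
Truncation replaces each original edge-end by a new vertex, so V′ = 2E = 120.
Each original edge survives, and each old vertex of degree d contributes d new edges; summing degrees gives Σd = 2E, so E′ = E + 2E = 3E = 180.
Each original face survives and each original vertex becomes one new face: F′ = F + V = 62.

120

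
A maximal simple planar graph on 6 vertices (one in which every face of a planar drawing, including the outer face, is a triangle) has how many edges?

In a plane triangulation 3F = 2E and V − E + F = 2, so E = 3V − 6 = 3·6 − 6 = 12.

12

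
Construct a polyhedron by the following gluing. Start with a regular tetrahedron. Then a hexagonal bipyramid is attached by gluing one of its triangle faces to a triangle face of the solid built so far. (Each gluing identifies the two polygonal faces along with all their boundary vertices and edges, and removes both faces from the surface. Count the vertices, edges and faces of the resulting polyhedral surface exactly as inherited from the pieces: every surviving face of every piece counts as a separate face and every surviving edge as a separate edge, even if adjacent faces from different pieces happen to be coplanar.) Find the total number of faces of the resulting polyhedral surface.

14

A regular tetrahedron: V=4, E=6, F=4.
Attach a hexagonal bipyramid (V=8, E=18, F=12) along a 3-gon: merge 3 vertices and 3 edges, delete both glued faces → V=9, E=21, F=14.
Check: V − E + F = 9 − 21 + 14 = 2.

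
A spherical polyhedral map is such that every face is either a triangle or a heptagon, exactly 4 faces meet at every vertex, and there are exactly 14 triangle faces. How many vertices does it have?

14

Let x be the number of heptagons; then F = 14 + x.
Edge–face incidences: 2E = 3·14 + 7·x = 42 + 7x.
Every vertex has degree 4, so 4V = 2E.
Euler: V − E + F = 2 ⇒ (2E)/4 − E + (14 + x) = 2.
Multiply by 8: 2·(2E) − 4·(2E) + 8·(14 + x) = 16, i.e. 112 + 8x − 2·(42 + 7x) = 16.
Collecting terms: −6x + 28 = 16, so −6x = −12, so x = 2.
Then 2E = 42 + 7·2 = 56, so E = 28, V = 2E/4 = 14, F = 14 + 2 = 16.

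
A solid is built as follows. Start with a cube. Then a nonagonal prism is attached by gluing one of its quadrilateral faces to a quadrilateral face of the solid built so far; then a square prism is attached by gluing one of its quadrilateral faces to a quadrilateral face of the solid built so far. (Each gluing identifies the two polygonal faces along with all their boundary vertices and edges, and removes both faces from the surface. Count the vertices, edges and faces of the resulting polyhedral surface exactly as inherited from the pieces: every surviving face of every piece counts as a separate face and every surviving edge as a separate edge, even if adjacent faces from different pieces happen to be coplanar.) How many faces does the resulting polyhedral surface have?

A cube: V=8, E=12, F=6.
Attach a nonagonal prism (V=18, E=27, F=11) along a 4-gon: merge 4 vertices and 4 edges, delete both glued faces → V=22, E=35, F=15.
Attach a square prism (V=8, E=12, F=6) along a 4-gon: merge 4 vertices and 4 edges, delete both glued faces → V=26, E=43, F=19.
Check: V − E + F = 26 − 43 + 19 = 2.

19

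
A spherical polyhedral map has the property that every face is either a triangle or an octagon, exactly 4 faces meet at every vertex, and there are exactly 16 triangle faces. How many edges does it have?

32

Let x be the number of octagons; then F = 16 + x.
Edge–face incidences: 2E = 3·16 + 8·x = 48 + 8x.
Every vertex has degree 4, so 4V = 2E.
Euler: V − E + F = 2 ⇒ (2E)/4 − E + (16 + x) = 2.
Multiply by 8: 2·(2E) − 4·(2E) + 8·(16 + x) = 16, i.e. 128 + 8x − 2·(48 + 8x) = 16.
Collecting terms: −8x + 32 = 16, so −8x = −16, so x = 2.
Then 2E = 48 + 8·2 = 64, so E = 32, V = 2E/4 = 16, F = 16 + 2 = 18.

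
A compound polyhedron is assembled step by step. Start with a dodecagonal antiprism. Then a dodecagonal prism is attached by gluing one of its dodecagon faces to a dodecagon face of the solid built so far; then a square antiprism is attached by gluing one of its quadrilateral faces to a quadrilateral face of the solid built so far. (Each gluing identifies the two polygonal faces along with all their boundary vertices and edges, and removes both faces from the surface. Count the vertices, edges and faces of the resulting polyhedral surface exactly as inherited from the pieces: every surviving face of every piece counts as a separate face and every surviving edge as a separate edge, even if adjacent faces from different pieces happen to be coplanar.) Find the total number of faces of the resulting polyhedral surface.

46

A dodecagonal antiprism: V=24, E=48, F=26.
Attach a dodecagonal prism (V=24, E=36, F=14) along a 12-gon: merge 12 vertices and 12 edges, delete both glued faces → V=36, E=72, F=38.
Attach a square antiprism (V=8, E=16, F=10) along a 4-gon: merge 4 vertices and 4 edges, delete both glued faces → V=40, E=84, F=46.
Check: V − E + F = 40 − 84 + 46 = 2.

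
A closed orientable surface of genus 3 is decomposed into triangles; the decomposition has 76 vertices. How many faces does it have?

χ = 2 − 2·3 = -4, and every face is a triangle so 3F = 2E.
V − E + F = -4 with E = 3F/2 gives 76 − (3/2 − 1)·F = -4, so F = 160 and E = 240.

160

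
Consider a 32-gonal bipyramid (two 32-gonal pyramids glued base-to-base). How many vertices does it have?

34

A bipyramid over an n-gon has 2n triangular faces and n + 2 vertices: V = 32 + 2 = 34, E = 3·32 = 96, F = 2·32 = 64.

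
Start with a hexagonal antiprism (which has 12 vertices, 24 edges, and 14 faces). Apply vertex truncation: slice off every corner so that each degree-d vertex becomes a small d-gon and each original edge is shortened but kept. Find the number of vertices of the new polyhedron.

Truncation replaces each original edge-end by a new vertex, so V′ = 2E = 48.
Each original edge survives, and each old vertex of degree d contributes d new edges; summing degrees gives Σd = 2E, so E′ = E + 2E = 3E = 72.
Each original face survives and each original vertex becomes one new face: F′ = F + V = 26.

48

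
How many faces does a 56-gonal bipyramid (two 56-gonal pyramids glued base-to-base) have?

A bipyramid over an n-gon has 2n triangular faces and n + 2 vertices: V = 56 + 2 = 58, E = 3·56 = 168, F = 2·56 = 112.
Check: V − E + F = 58 − 168 + 112 = 2.

112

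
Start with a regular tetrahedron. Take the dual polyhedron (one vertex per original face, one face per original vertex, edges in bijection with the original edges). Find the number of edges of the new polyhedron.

The base solid has V = 4, E = 6, F = 4.
The dual swaps V and F and preserves E: V′ = F = 4, E′ = E = 6, F′ = V = 4.

6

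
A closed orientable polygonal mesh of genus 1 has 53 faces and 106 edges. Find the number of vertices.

53

For a closed orientable surface of genus 1, χ = 2 − 2·1 = 0.
V = 0 + E − F = 0 + 106 − 53 = 53.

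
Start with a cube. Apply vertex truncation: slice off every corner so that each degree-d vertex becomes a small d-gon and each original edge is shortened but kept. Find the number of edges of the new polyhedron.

The base solid has V = 8, E = 12, F = 6.
Truncation replaces each original edge-end by a new vertex, so V′ = 2E = 24.
Each original edge survives, and each old vertex of degree d contributes d new edges; summing degrees gives Σd = 2E, so E′ = E + 2E = 3E = 36.
Each original face survives and each original vertex becomes one new face: F′ = F + V = 14.

36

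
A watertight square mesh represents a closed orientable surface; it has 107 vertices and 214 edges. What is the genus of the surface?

Every face is a square and each edge borders two faces, so 4F = 2·214, giving F = 107.
χ = V − E + F = 107 − 214 + 107 = 0.
For a closed orientable surface χ = 2 − 2g, so g = (2 − (0))/2 = 1.

1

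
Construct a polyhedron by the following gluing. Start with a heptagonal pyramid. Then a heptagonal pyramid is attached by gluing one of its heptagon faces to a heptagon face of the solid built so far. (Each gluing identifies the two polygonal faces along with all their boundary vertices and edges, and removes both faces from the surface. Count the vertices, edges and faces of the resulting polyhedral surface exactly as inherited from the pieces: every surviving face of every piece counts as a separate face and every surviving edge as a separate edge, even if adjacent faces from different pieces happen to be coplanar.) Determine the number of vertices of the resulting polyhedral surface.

A heptagonal pyramid: V=8, E=14, F=8.
Attach a heptagonal pyramid (V=8, E=14, F=8) along a 7-gon: merge 7 vertices and 7 edges, delete both glued faces → V=9, E=21, F=14.
Check: V − E + F = 9 − 21 + 14 = 2.

9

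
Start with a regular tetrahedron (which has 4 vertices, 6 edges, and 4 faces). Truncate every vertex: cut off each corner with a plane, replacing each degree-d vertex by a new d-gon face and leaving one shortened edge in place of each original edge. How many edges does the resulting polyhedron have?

18

Truncation replaces each original edge-end by a new vertex, so V′ = 2E = 12.
Each original edge survives, and each old vertex of degree d contributes d new edges; summing degrees gives Σd = 2E, so E′ = E + 2E = 3E = 18.
Each original face survives and each original vertex becomes one new face: F′ = F + V = 8.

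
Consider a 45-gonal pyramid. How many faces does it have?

A pyramid on an n-gon base has one n-gon and n triangles: V = 45 + 1 = 46, E = 2·45 = 90, F = 45 + 1 = 46.

46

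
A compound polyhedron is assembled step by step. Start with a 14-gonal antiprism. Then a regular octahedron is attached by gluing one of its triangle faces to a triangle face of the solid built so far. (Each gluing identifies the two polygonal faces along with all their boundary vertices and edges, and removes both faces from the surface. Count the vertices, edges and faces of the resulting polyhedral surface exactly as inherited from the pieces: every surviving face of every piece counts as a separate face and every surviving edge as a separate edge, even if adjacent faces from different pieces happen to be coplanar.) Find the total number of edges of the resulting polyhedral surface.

A 14-gonal antiprism: V=28, E=56, F=30.
Attach a regular octahedron (V=6, E=12, F=8) along a 3-gon: merge 3 vertices and 3 edges, delete both glued faces → V=31, E=65, F=36.
Check: V − E + F = 31 − 65 + 36 = 2.

65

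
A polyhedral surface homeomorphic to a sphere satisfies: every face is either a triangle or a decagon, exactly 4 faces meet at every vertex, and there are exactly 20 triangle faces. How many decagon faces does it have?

Let x be the number of decagons; then F = 20 + x.
Edge–face incidences: 2E = 3·20 + 10·x = 60 + 10x.
Every vertex has degree 4, so 4V = 2E.
Euler: V − E + F = 2 ⇒ (2E)/4 − E + (20 + x) = 2.
Multiply by 8: 2·(2E) − 4·(2E) + 8·(20 + x) = 16, i.e. 160 + 8x − 2·(60 + 10x) = 16.
Collecting terms: −12x + 40 = 16, so −12x = −24, so x = 2.
Then 2E = 60 + 10·2 = 80, so E = 40, V = 2E/4 = 20, F = 20 + 2 = 22.

2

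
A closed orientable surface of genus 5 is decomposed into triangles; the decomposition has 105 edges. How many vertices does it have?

χ = 2 − 2·5 = -8, and every face is a triangle so 3F = 2E.
F = 2E/3 = 70. Then V = -8 + E − F = -8 + 105 − 70 = 27.

27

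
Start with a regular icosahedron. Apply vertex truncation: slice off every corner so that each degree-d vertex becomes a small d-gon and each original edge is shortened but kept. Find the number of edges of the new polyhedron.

90

The base solid has V = 12, E = 30, F = 20.
Truncation replaces each original edge-end by a new vertex, so V′ = 2E = 60.
Each original edge survives, and each old vertex of degree d contributes d new edges; summing degrees gives Σd = 2E, so E′ = E + 2E = 3E = 90.
Each original face survives and each original vertex becomes one new face: F′ = F + V = 32.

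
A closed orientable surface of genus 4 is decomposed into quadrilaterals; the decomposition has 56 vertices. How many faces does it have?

62

χ = 2 − 2·4 = -6, and every face is a square so 4F = 2E.
V − E + F = -6 with E = 4F/2 gives 56 − (4/2 − 1)·F = -6, so F = 62 and E = 124.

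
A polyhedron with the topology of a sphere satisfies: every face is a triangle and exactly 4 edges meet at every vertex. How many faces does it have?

Each face has 3 edges and each edge borders two faces, so 2E = 3F.
Each vertex has degree 4, so 4V = 2E and hence V = 3F/4.
Euler: V − E + F = 2 ⇒ (3F/4) − (3F/2) + F = 2.
Multiply by 8: (6 − 12 + 8)F = 16, i.e. 2F = 16.
So F = 8, E = 3·8/2 = 12, V = 3·8/4 = 6.

8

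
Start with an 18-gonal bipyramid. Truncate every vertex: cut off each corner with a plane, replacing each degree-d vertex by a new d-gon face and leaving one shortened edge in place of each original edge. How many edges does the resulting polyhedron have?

The base solid has V = 20, E = 54, F = 36.
Truncation replaces each original edge-end by a new vertex, so V′ = 2E = 108.
Each original edge survives, and each old vertex of degree d contributes d new edges; summing degrees gives Σd = 2E, so E′ = E + 2E = 3E = 162.
Each original face survives and each original vertex becomes one new face: F′ = F + V = 56.

162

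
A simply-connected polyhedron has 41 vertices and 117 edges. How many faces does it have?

78

Here V − E + F = 2.
F = 2 − V + E = 2 − 41 + 117 = 78.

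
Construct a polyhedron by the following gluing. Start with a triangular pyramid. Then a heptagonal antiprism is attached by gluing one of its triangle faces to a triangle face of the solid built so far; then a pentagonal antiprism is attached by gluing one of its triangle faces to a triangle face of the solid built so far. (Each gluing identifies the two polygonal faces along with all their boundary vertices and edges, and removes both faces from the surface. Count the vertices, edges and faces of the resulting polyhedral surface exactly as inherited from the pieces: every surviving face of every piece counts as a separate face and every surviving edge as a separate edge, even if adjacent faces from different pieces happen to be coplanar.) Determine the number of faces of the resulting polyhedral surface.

28

A triangular pyramid: V=4, E=6, F=4.
Attach a heptagonal antiprism (V=14, E=28, F=16) along a 3-gon: merge 3 vertices and 3 edges, delete both glued faces → V=15, E=31, F=18.
Attach a pentagonal antiprism (V=10, E=20, F=12) along a 3-gon: merge 3 vertices and 3 edges, delete both glued faces → V=22, E=48, F=28.
Check: V − E + F = 22 − 48 + 28 = 2.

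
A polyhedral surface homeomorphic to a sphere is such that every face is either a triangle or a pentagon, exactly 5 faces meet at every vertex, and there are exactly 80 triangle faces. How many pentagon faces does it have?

12

Let x be the number of pentagons; then F = 80 + x.
Edge–face incidences: 2E = 3·80 + 5·x = 240 + 5x.
Every vertex has degree 5, so 5V = 2E.
Euler: V − E + F = 2 ⇒ (2E)/5 − E + (80 + x) = 2.
Multiply by 10: 2·(2E) − 5·(2E) + 10·(80 + x) = 20, i.e. 800 + 10x − 3·(240 + 5x) = 20.
Collecting terms: −5x + 80 = 20, so −5x = −60, so x = 12.
Then 2E = 240 + 5·12 = 300, so E = 150, V = 2E/5 = 60, F = 80 + 12 = 92.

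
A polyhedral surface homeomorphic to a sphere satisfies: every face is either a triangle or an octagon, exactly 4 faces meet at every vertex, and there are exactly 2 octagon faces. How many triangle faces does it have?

Let x be the number of triangles; then F = 2 + x.
Edge–face incidences: 2E = 8·2 + 3·x = 16 + 3x.
Every vertex has degree 4, so 4V = 2E.
Euler: V − E + F = 2 ⇒ (2E)/4 − E + (2 + x) = 2.
Multiply by 8: 2·(2E) − 4·(2E) + 8·(2 + x) = 16, i.e. 16 + 8x − 2·(16 + 3x) = 16.
Collecting terms: 2x − 16 = 16, so 2x = 32, so x = 16.
Then 2E = 16 + 3·16 = 64, so E = 32, V = 2E/4 = 16, F = 2 + 16 = 18.

16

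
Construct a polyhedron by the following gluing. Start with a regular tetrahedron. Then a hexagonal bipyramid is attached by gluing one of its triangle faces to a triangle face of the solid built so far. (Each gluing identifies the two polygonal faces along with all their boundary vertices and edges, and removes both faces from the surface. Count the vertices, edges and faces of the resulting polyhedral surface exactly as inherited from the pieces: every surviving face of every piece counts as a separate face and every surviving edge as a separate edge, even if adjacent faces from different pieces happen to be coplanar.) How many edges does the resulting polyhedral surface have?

21

A regular tetrahedron: V=4, E=6, F=4.
Attach a hexagonal bipyramid (V=8, E=18, F=12) along a 3-gon: merge 3 vertices and 3 edges, delete both glued faces → V=9, E=21, F=14.
Check: V − E + F = 9 − 21 + 14 = 2.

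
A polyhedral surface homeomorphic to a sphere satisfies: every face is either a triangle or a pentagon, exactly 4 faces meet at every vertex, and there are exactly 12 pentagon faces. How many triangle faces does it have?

Let x be the number of triangles; then F = 12 + x.
Edge–face incidences: 2E = 5·12 + 3·x = 60 + 3x.
Every vertex has degree 4, so 4V = 2E.
Euler: V − E + F = 2 ⇒ (2E)/4 − E + (12 + x) = 2.
Multiply by 8: 2·(2E) − 4·(2E) + 8·(12 + x) = 16, i.e. 96 + 8x − 2·(60 + 3x) = 16.
Collecting terms: 2x − 24 = 16, so 2x = 40, so x = 20.
Then 2E = 60 + 3·20 = 120, so E = 60, V = 2E/4 = 30, F = 12 + 20 = 32.

20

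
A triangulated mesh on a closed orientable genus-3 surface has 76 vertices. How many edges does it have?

240

χ = 2 − 2·3 = -4, and every face is a triangle so 3F = 2E.
V − E + F = -4 with E = 3F/2 gives 76 − (3/2 − 1)·F = -4, so F = 160 and E = 240.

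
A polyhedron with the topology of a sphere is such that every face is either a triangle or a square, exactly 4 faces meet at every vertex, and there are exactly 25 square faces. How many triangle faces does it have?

Let x be the number of triangles; then F = 25 + x.
Edge–face incidences: 2E = 4·25 + 3·x = 100 + 3x.
Every vertex has degree 4, so 4V = 2E.
Euler: V − E + F = 2 ⇒ (2E)/4 − E + (25 + x) = 2.
Multiply by 8: 2·(2E) − 4·(2E) + 8·(25 + x) = 16, i.e. 200 + 8x − 2·(100 + 3x) = 16.
Collecting terms: 2x = 16, so x = 8.
Then 2E = 100 + 3·8 = 124, so E = 62, V = 2E/4 = 31, F = 25 + 8 = 33.

8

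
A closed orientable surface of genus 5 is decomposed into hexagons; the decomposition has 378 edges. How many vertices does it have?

χ = 2 − 2·5 = -8, and every face is a hexagon so 6F = 2E.
F = 2E/6 = 126. Then V = -8 + E − F = -8 + 378 − 126 = 244.

244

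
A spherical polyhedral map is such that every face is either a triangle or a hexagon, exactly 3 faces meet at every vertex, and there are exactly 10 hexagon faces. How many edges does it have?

Let x be the number of triangles; then F = 10 + x.
Edge–face incidences: 2E = 6·10 + 3·x = 60 + 3x.
Every vertex has degree 3, so 3V = 2E.
Euler: V − E + F = 2 ⇒ (2E)/3 − E + (10 + x) = 2.
Multiply by 6: 2·(2E) − 3·(2E) + 6·(10 + x) = 12, i.e. 60 + 6x − (60 + 3x) = 12.
Collecting terms: 3x = 12, so x = 4.
Then 2E = 60 + 3·4 = 72, so E = 36, V = 2E/3 = 24, F = 10 + 4 = 14.

36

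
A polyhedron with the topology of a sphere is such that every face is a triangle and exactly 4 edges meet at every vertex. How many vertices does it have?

6

Each face has 3 edges and each edge borders two faces, so 2E = 3F.
Each vertex has degree 4, so 4V = 2E and hence V = 3F/4.
Euler: V − E + F = 2 ⇒ (3F/4) − (3F/2) + F = 2.
Multiply by 8: (6 − 12 + 8)F = 16, i.e. 2F = 16.
So F = 8, E = 3·8/2 = 12, V = 3·8/4 = 6.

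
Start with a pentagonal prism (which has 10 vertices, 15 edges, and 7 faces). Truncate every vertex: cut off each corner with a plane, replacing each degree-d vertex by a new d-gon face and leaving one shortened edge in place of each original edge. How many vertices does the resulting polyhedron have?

Truncation replaces each original edge-end by a new vertex, so V′ = 2E = 30.
Each original edge survives, and each old vertex of degree d contributes d new edges; summing degrees gives Σd = 2E, so E′ = E + 2E = 3E = 45.
Each original face survives and each original vertex becomes one new face: F′ = F + V = 17.

30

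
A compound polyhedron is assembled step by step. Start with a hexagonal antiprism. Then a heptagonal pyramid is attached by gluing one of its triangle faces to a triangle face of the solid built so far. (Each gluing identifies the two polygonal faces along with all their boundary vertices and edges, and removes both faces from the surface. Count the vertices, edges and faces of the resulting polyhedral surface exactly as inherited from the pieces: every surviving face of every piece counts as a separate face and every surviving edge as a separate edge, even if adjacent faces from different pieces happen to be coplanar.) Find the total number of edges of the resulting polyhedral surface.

35

A hexagonal antiprism: V=12, E=24, F=14.
Attach a heptagonal pyramid (V=8, E=14, F=8) along a 3-gon: merge 3 vertices and 3 edges, delete both glued faces → V=17, E=35, F=20.
Check: V − E + F = 17 − 35 + 20 = 2.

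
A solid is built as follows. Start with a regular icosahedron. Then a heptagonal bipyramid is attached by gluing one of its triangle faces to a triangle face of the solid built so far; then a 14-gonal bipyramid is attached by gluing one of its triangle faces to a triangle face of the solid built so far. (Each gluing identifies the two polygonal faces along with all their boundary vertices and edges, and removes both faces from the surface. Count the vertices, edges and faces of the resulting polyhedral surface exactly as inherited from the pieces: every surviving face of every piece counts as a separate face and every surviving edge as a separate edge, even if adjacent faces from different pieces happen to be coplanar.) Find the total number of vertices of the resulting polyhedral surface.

A regular icosahedron: V=12, E=30, F=20.
Attach a heptagonal bipyramid (V=9, E=21, F=14) along a 3-gon: merge 3 vertices and 3 edges, delete both glued faces → V=18, E=48, F=32.
Attach a 14-gonal bipyramid (V=16, E=42, F=28) along a 3-gon: merge 3 vertices and 3 edges, delete both glued faces → V=31, E=87, F=58.
Check: V − E + F = 31 − 87 + 58 = 2.

31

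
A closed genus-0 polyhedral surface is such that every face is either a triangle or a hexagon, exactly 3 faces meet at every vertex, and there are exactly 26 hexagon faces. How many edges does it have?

Let x be the number of triangles; then F = 26 + x.
Edge–face incidences: 2E = 6·26 + 3·x = 156 + 3x.
Every vertex has degree 3, so 3V = 2E.
Euler: V − E + F = 2 ⇒ (2E)/3 − E + (26 + x) = 2.
Multiply by 6: 2·(2E) − 3·(2E) + 6·(26 + x) = 12, i.e. 156 + 6x − (156 + 3x) = 12.
Collecting terms: 3x = 12, so x = 4.
Then 2E = 156 + 3·4 = 168, so E = 84, V = 2E/3 = 56, F = 26 + 4 = 30.

84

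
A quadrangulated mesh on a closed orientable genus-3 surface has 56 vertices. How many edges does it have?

χ = 2 − 2·3 = -4, and every face is a square so 4F = 2E.
V − E + F = -4 with E = 4F/2 gives 56 − (4/2 − 1)·F = -4, so F = 60 and E = 120.

120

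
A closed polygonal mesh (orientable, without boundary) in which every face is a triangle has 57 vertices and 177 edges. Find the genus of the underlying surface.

2

Every face is a triangle and each edge borders two faces, so 3F = 2·177, giving F = 118.
χ = V − E + F = 57 − 177 + 118 = -2.
For a closed orientable surface χ = 2 − 2g, so g = (2 − (-2))/2 = 2.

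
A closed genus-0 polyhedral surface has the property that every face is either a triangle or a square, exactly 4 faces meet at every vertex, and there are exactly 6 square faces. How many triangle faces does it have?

8

Let x be the number of triangles; then F = 6 + x.
Edge–face incidences: 2E = 4·6 + 3·x = 24 + 3x.
Every vertex has degree 4, so 4V = 2E.
Euler: V − E + F = 2 ⇒ (2E)/4 − E + (6 + x) = 2.
Multiply by 8: 2·(2E) − 4·(2E) + 8·(6 + x) = 16, i.e. 48 + 8x − 2·(24 + 3x) = 16.
Collecting terms: 2x = 16, so x = 8.
Then 2E = 24 + 3·8 = 48, so E = 24, V = 2E/4 = 12, F = 6 + 8 = 14.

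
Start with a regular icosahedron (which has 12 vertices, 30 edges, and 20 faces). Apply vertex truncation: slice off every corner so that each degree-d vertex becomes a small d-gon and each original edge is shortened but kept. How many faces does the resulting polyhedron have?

32

Truncation replaces each original edge-end by a new vertex, so V′ = 2E = 60.
Each original edge survives, and each old vertex of degree d contributes d new edges; summing degrees gives Σd = 2E, so E′ = E + 2E = 3E = 90.
Each original face survives and each original vertex becomes one new face: F′ = F + V = 32.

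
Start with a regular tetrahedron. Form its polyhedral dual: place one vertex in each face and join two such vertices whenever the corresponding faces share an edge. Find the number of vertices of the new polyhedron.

4

The base solid has V = 4, E = 6, F = 4.
The dual swaps V and F and preserves E: V′ = F = 4, E′ = E = 6, F′ = V = 4.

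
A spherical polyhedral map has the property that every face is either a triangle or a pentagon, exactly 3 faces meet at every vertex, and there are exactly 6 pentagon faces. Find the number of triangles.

2

Let x be the number of triangles; then F = 6 + x.
Edge–face incidences: 2E = 5·6 + 3·x = 30 + 3x.
Every vertex has degree 3, so 3V = 2E.
Euler: V − E + F = 2 ⇒ (2E)/3 − E + (6 + x) = 2.
Multiply by 6: 2·(2E) − 3·(2E) + 6·(6 + x) = 12, i.e. 36 + 6x − (30 + 3x) = 12.
Collecting terms: 3x + 6 = 12, so 3x = 6, so x = 2.
Then 2E = 30 + 3·2 = 36, so E = 18, V = 2E/3 = 12, F = 6 + 2 = 8.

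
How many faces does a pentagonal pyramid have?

6

A pyramid on an n-gon base has one n-gon and n triangles: V = 5 + 1 = 6, E = 2·5 = 10, F = 5 + 1 = 6.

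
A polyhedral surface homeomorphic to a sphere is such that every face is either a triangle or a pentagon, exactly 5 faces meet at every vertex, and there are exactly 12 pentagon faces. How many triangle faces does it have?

80

Let x be the number of triangles; then F = 12 + x.
Edge–face incidences: 2E = 5·12 + 3·x = 60 + 3x.
Every vertex has degree 5, so 5V = 2E.
Euler: V − E + F = 2 ⇒ (2E)/5 − E + (12 + x) = 2.
Multiply by 10: 2·(2E) − 5·(2E) + 10·(12 + x) = 20, i.e. 120 + 10x − 3·(60 + 3x) = 20.
Collecting terms: x − 60 = 20, so x = 80.
Then 2E = 60 + 3·80 = 300, so E = 150, V = 2E/5 = 60, F = 12 + 80 = 92.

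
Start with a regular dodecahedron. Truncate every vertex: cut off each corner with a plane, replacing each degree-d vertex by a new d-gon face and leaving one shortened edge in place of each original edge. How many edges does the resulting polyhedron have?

90

The base solid has V = 20, E = 30, F = 12.
Truncation replaces each original edge-end by a new vertex, so V′ = 2E = 60.
Each original edge survives, and each old vertex of degree d contributes d new edges; summing degrees gives Σd = 2E, so E′ = E + 2E = 3E = 90.
Each original face survives and each original vertex becomes one new face: F′ = F + V = 32.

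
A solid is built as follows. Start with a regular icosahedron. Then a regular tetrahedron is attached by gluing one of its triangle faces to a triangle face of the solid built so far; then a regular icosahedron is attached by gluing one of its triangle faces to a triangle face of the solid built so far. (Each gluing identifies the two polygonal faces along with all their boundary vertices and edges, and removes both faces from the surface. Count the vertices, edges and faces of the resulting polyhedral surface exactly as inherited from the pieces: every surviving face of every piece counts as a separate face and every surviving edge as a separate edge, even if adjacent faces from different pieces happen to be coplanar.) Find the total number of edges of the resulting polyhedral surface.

60

A regular icosahedron: V=12, E=30, F=20.
Attach a regular tetrahedron (V=4, E=6, F=4) along a 3-gon: merge 3 vertices and 3 edges, delete both glued faces → V=13, E=33, F=22.
Attach a regular icosahedron (V=12, E=30, F=20) along a 3-gon: merge 3 vertices and 3 edges, delete both glued faces → V=22, E=60, F=40.
Check: V − E + F = 22 − 60 + 40 = 2.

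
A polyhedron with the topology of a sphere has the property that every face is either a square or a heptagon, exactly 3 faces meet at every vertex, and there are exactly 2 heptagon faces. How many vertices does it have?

Let x be the number of squares; then F = 2 + x.
Edge–face incidences: 2E = 7·2 + 4·x = 14 + 4x.
Every vertex has degree 3, so 3V = 2E.
Euler: V − E + F = 2 ⇒ (2E)/3 − E + (2 + x) = 2.
Multiply by 6: 2·(2E) − 3·(2E) + 6·(2 + x) = 12, i.e. 12 + 6x − (14 + 4x) = 12.
Collecting terms: 2x − 2 = 12, so 2x = 14, so x = 7.
Then 2E = 14 + 4·7 = 42, so E = 21, V = 2E/3 = 14, F = 2 + 7 = 9.

14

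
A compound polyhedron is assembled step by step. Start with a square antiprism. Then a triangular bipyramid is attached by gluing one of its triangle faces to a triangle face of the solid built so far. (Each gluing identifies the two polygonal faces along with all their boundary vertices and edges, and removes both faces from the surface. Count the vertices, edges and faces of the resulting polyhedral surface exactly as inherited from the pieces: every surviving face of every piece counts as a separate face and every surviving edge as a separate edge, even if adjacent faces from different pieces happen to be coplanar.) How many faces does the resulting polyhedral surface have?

A square antiprism: V=8, E=16, F=10.
Attach a triangular bipyramid (V=5, E=9, F=6) along a 3-gon: merge 3 vertices and 3 edges, delete both glued faces → V=10, E=22, F=14.
Check: V − E + F = 10 − 22 + 14 = 2.

14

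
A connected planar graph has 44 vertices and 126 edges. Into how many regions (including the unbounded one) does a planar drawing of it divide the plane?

Euler's formula for a connected plane graph: V − E + F = 2, so F = 2 − 44 + 126 = 84.

84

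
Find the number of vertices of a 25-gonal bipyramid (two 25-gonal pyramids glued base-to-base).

27

A bipyramid over an n-gon has 2n triangular faces and n + 2 vertices: V = 25 + 2 = 27, E = 3·25 = 75, F = 2·25 = 50.
Check: V − E + F = 27 − 75 + 50 = 2.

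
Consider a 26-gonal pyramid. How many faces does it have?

27

A pyramid on an n-gon base has one n-gon and n triangles: V = 26 + 1 = 27, E = 2·26 = 52, F = 26 + 1 = 27.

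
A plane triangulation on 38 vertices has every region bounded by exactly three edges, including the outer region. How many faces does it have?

72

In a plane triangulation 3F = 2E and V − E + F = 2, so F = 2V − 4 = 2·38 − 4 = 72.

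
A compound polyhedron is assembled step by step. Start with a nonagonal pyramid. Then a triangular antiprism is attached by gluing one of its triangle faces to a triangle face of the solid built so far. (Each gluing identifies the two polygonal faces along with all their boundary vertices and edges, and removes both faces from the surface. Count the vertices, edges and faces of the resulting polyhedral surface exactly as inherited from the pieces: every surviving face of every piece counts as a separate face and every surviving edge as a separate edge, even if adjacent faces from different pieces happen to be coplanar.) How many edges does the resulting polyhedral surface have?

27

A nonagonal pyramid: V=10, E=18, F=10.
Attach a triangular antiprism (V=6, E=12, F=8) along a 3-gon: merge 3 vertices and 3 edges, delete both glued faces → V=13, E=27, F=16.
Check: V − E + F = 13 − 27 + 16 = 2.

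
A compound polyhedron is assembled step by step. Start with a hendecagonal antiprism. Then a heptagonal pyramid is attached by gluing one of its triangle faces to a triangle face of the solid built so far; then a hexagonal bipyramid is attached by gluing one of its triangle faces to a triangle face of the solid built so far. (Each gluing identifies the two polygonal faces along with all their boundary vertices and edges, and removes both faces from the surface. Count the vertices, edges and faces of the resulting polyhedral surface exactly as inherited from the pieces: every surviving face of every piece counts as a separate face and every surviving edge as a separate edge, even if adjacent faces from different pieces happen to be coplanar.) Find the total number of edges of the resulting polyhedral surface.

70

A hendecagonal antiprism: V=22, E=44, F=24.
Attach a heptagonal pyramid (V=8, E=14, F=8) along a 3-gon: merge 3 vertices and 3 edges, delete both glued faces → V=27, E=55, F=30.
Attach a hexagonal bipyramid (V=8, E=18, F=12) along a 3-gon: merge 3 vertices and 3 edges, delete both glued faces → V=32, E=70, F=40.
Check: V − E + F = 32 − 70 + 40 = 2.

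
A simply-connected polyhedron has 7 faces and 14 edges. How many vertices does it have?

Here V − E + F = 2.
V = 2 + E − F = 2 + 14 − 7 = 9.

9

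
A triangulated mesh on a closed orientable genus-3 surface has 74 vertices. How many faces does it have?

156

χ = 2 − 2·3 = -4, and every face is a triangle so 3F = 2E.
V − E + F = -4 with E = 3F/2 gives 74 − (3/2 − 1)·F = -4, so F = 156 and E = 234.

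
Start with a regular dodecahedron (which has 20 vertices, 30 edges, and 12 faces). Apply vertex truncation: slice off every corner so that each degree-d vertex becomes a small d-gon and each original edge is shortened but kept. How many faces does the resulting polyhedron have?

Truncation replaces each original edge-end by a new vertex, so V′ = 2E = 60.
Each original edge survives, and each old vertex of degree d contributes d new edges; summing degrees gives Σd = 2E, so E′ = E + 2E = 3E = 90.
Each original face survives and each original vertex becomes one new face: F′ = F + V = 32.

32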